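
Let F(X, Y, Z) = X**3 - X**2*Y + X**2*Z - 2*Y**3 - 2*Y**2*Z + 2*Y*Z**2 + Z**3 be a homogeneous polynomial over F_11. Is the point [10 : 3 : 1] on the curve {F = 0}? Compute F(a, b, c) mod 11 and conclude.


F(10,3,1) ≡ 9 (mod 11); P is NOT on the curve.

Evaluate F(10, 3, 1) term-by-term (mod 11).
  X**3 ↦ 1·1000·1·1 = 1000
  -X**2*Y ↦ -1·100·3·1 = -300
  X**2*Z ↦ 1·100·1·1 = 100
  -2*Y**3 ↦ -2·1·27·1 = -54
  -2*Y**2*Z ↦ -2·1·9·1 = -18
  2*Y*Z**2 ↦ 2·1·3·1 = 6
  Z**3 ↦ 1·1·1·1 = 1
Sum: F(10, 3, 1) = (1000) + (-300) + (100) + (-54) + (-18) + (6) + (1) = 735.
Reducing mod 11: 735 ≡ 9 (mod 11).
Since F(a, b, c) ≡ 9 ≠ 0 (mod 11), P does NOT lie on the curve.


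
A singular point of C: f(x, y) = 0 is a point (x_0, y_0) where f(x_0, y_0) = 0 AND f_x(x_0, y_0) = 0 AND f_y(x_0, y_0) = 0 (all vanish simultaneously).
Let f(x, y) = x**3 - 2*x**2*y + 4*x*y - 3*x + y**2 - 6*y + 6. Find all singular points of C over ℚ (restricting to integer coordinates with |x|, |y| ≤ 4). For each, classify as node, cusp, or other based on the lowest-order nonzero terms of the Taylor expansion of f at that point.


Singular points: {(1, 2)}; classification: node.

Compute partial derivatives:
  f_x = 3*x**2 - 4*x*y + 4*y - 3.
  f_y = -2*x**2 + 4*x + 2*y - 6.
Scan x_0 ∈ {−4, ..., 4}. For each x_0, f_y(x_0, y) is a polynomial in y; find its integer roots y ∈ {−4, ..., 4}, then test f_x and f at those candidates.
  x = -4: f_y(-4, y) = 2*y - 54; no integer root y with |y| ≤ 4.
  x = -3: f_y(-3, y) = 2*y - 36; no integer root y with |y| ≤ 4.
  x = -2: f_y(-2, y) = 2*y - 22; no integer root y with |y| ≤ 4.
  x = -1: f_y(-1, y) = 2*y - 12; no integer root y with |y| ≤ 4.
  x = 0: f_y(0, y) = 2*y - 6; vanishes at y ∈ {3}. (0, 3): f_x = 9 ≠ 0.
  x = 1: f_y(1, y) = 2*y - 4; vanishes at y ∈ {2}. (1, 2): f_x = 0, f = 0 — SINGULAR.
  x = 2: f_y(2, y) = 2*y - 6; vanishes at y ∈ {3}. (2, 3): f_x = -3 ≠ 0.
  x = 3: f_y(3, y) = 2*y - 12; no integer root y with |y| ≤ 4.
  x = 4: f_y(4, y) = 2*y - 22; no integer root y with |y| ≤ 4.
Only singular point on the grid: (1, 2).
Classify: substitute x = 1 + u, y = 2 + v and expand: f = u**3 - 2*u**2*v - u**2 + v**2.
No constant or linear terms (consistent with a singular point). Quadratic part: -u**2 + v**2. Cubic part: u**3 - 2*u**2*v.
The quadratic part v**2 - u**2 = (v − u)(v + u) splits into two distinct linear factors, so there are two distinct tangent lines y − 2 = ±(x − 1) — this is a node (ordinary double point).
Classification: node.


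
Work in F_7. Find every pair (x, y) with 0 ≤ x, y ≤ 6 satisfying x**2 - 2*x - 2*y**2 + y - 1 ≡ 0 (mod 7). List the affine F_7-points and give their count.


Affine F_7-points: {(0, 2), (2, 2), (4, 0), (4, 4), (5, 0), (5, 4)}; count = 6.

For each of the 49 pairs (x, y) ∈ F_7², evaluate f(x, y) mod 7. Record the zeros.
  x = 0: [0↦6, 1↦5, 2↦0, 3↦5, 4↦6, 5↦3, 6↦3]  zeros at y ∈ {2}
  x = 1: [0↦5, 1↦4, 2↦6, 3↦4, 4↦5, 5↦2, 6↦2]  zeros at y ∈ ∅
  x = 2: [0↦6, 1↦5, 2↦0, 3↦5, 4↦6, 5↦3, 6↦3]  zeros at y ∈ {2}
  x = 3: [0↦2, 1↦1, 2↦3, 3↦1, 4↦2, 5↦6, 6↦6]  zeros at y ∈ ∅
  x = 4: [0↦0, 1↦6, 2↦1, 3↦6, 4↦0, 5↦4, 6↦4]  zeros at y ∈ {0, 4}
  x = 5: [0↦0, 1↦6, 2↦1, 3↦6, 4↦0, 5↦4, 6↦4]  zeros at y ∈ {0, 4}
  x = 6: [0↦2, 1↦1, 2↦3, 3↦1, 4↦2, 5↦6, 6↦6]  zeros at y ∈ ∅
Collecting zeros: affine points = {(0, 2), (2, 2), (4, 0), (4, 4), (5, 0), (5, 4)}.
Total count |C(F_7)_aff| = 6.


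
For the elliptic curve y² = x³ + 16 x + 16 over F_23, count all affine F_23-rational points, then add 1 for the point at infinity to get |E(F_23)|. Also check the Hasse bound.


Affine points = {(0, 4), (0, 19), (4, 11), (4, 12), (6, 11), (6, 12), (8, 9), (8, 14), (10, 7), (10, 16), (12, 2), (12, 21), (13, 11), (13, 12), (17, 7), (17, 16), (18, 8), (18, 15), (19, 7), (19, 16)}; affine count = 20; |E(F_23)| = 21.

Discriminant check: Δ ∝ 4a³ + 27b² = 4·16³ + 27·16² = 4·4096 + 27·256 ≡ 20 (mod 23). Nonzero ⇒ E is nonsingular.
For each x ∈ F_23, compute rhs = x³ + 16·x + 16 mod 23, then count y ∈ F_23 with y² ≡ rhs.
  x = 0: rhs = 16, matching y values: 4, 19 (2 points).
  x = 1: rhs = 10, matching y values: none (0 points).
  x = 2: rhs = 10, matching y values: none (0 points).
  x = 3: rhs = 22, matching y values: none (0 points).
  x = 4: rhs = 6, matching y values: 11, 12 (2 points).
  x = 5: rhs = 14, matching y values: none (0 points).
  x = 6: rhs = 6, matching y values: 11, 12 (2 points).
  x = 7: rhs = 11, matching y values: none (0 points).
  x = 8: rhs = 12, matching y values: 9, 14 (2 points).
  x = 9: rhs = 15, matching y values: none (0 points).
  x = 10: rhs = 3, matching y values: 7, 16 (2 points).
  x = 11: rhs = 5, matching y values: none (0 points).
  x = 12: rhs = 4, matching y values: 2, 21 (2 points).
  x = 13: rhs = 6, matching y values: 11, 12 (2 points).
  x = 14: rhs = 17, matching y values: none (0 points).
  x = 15: rhs = 20, matching y values: none (0 points).
  x = 16: rhs = 21, matching y values: none (0 points).
  x = 17: rhs = 3, matching y values: 7, 16 (2 points).
  x = 18: rhs = 18, matching y values: 8, 15 (2 points).
  x = 19: rhs = 3, matching y values: 7, 16 (2 points).
  x = 20: rhs = 10, matching y values: none (0 points).
  x = 21: rhs = 22, matching y values: none (0 points).
  x = 22: rhs = 22, matching y values: none (0 points).
Total affine count: 20.
Full point count |E(F_23)| = 20 + 1 = 21.
Hasse bound: |21 − (23+1)| = |-3| = 3 ≤ 2√23 ≈ 9.5917 ✓.


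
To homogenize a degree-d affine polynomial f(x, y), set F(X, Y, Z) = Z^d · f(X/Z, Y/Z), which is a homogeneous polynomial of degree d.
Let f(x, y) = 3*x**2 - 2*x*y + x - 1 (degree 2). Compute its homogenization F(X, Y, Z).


F(X, Y, Z) = 3*X**2 - 2*X*Y + X*Z - Z**2

deg(f) = 2.
Substitute x = X/Z, y = Y/Z into f, then multiply by Z^2.
  monomial 3·x^2·y^0 ↦ 3·X^2·Y^0·Z^0.
  monomial -2·x^1·y^1 ↦ -2·X^1·Y^1·Z^0.
  monomial 1·x^1·y^0 ↦ 1·X^1·Y^0·Z^1.
  monomial -1·x^0·y^0 ↦ -1·X^0·Y^0·Z^2.
Collecting: F(X, Y, Z) = 3*X**2 - 2*X*Y + X*Z - Z**2.


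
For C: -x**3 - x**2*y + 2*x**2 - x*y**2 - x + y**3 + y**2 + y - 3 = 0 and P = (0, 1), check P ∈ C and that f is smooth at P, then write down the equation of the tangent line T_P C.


Tangent line at P: -2*x + 6*y - 6 = 0.

Step 1: f(0, 1) = 0, so P lies on C.
Step 2: partial derivatives
  f_x(x, y) = -3*x**2 - 2*x*y + 4*x - y**2 - 1, f_y(x, y) = -x**2 - 2*x*y + 3*y**2 + 2*y + 1.
  f_x(P) = -2, f_y(P) = 6 (gradient nonzero, so P is smooth).
Step 3: tangent line at P: -2·(x − 0) + 6·(y − 1) = 0.
Expanding: -2*x + 6*y - 6 = 0.


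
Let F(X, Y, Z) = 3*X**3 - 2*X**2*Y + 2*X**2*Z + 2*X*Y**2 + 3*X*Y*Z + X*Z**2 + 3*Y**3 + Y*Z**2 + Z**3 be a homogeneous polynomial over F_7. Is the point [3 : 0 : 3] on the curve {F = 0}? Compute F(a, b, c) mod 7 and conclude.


F(3,0,3) ≡ 0 (mod 7); P is on the curve.

Evaluate F(3, 0, 3) term-by-term (mod 7).
  3*X**3 ↦ 3·27·1·1 = 81
  -2*X**2*Y ↦ -2·9·0·1 = 0
  2*X**2*Z ↦ 2·9·1·3 = 54
  2*X*Y**2 ↦ 2·3·0·1 = 0
  3*X*Y*Z ↦ 3·3·0·3 = 0
  X*Z**2 ↦ 1·3·1·9 = 27
  3*Y**3 ↦ 3·1·0·1 = 0
  Y*Z**2 ↦ 1·1·0·9 = 0
  Z**3 ↦ 1·1·1·27 = 27
Sum: F(3, 0, 3) = (81) + (0) + (54) + (0) + (0) + (27) + (0) + (0) + (27) = 189.
Reducing mod 7: 189 ≡ 0 (mod 7).
Since F(a, b, c) ≡ 0 (mod 7), P lies on the curve.


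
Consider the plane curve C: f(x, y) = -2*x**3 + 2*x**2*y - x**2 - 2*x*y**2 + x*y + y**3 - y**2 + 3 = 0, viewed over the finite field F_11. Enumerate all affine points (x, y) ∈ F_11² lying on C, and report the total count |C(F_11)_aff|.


Affine F_11-points: {(0, 7), (0, 8), (1, 0), (2, 1), (2, 5), (2, 10), (3, 3), (4, 4), (4, 6), (4, 10), (5, 2), (6, 4), (6, 5), (8, 3), (9, 10), (10, 4)}; count = 16.

For each of the 121 pairs (x, y) ∈ F_11², evaluate f(x, y) mod 11. Record the zeros.
  x = 0: [0↦3, 1↦3, 2↦7, 3↦10, 4↦7, 5↦4, 6↦7, 7↦0, 8↦0, 9↦2, 10↦1]  zeros at y ∈ {7, 8}
  x = 1: [0↦0, 1↦1, 2↦2, 3↦9, 4↦6, 5↦10, 6↦5, 7↦8, 8↦3, 9↦7, 10↦4]  zeros at y ∈ {0}
  x = 2: [0↦5, 1↦0, 2↦2, 3↦6, 4↦7, 5↦0, 6↦2, 7↦8, 8↦2, 9↦1, 10↦0]  zeros at y ∈ {1, 5, 10}
  x = 3: [0↦6, 1↦10, 2↦6, 3↦0, 4↦9, 5↦6, 6↦8, 7↦10, 8↦7, 9↦5, 10↦10]  zeros at y ∈ {3}
  x = 4: [0↦2, 1↦8, 2↦2, 3↦1, 4↦0, 5↦5, 6↦0, 7↦2, 8↦6, 9↦7, 10↦0]  zeros at y ∈ {4, 6, 10}
  x = 5: [0↦3, 1↦4, 2↦0, 3↦8, 4↦1, 5↦7, 6↦10, 7↦5, 8↦9, 9↦6, 10↦2]  zeros at y ∈ {2}
  x = 6: [0↦8, 1↦8, 2↦10, 3↦9, 4↦0, 5↦0, 6↦4, 7↦7, 8↦4, 9↦1, 10↦4]  zeros at y ∈ {4, 5}
  x = 7: [0↦5, 1↦8, 2↦9, 3↦3, 4↦7, 5↦5, 6↦3, 7↦7, 8↦1, 9↦2, 10↦5]  zeros at y ∈ ∅
  x = 8: [0↦4, 1↦3, 2↦7, 3↦0, 4↦10, 5↦10, 6↦6, 7↦4, 8↦10, 9↦8, 10↦4]  zeros at y ∈ {3}
  x = 9: [0↦4, 1↦3, 2↦3, 3↦10, 4↦8, 5↦3, 6↦1, 7↦8, 8↦8, 9↦7, 10↦0]  zeros at y ∈ {10}
  x = 10: [0↦4, 1↦7, 2↦7, 3↦10, 4↦0, 5↦5, 6↦9, 7↦7, 8↦5, 9↦9, 10↦3]  zeros at y ∈ {4}
Collecting zeros: affine points = {(0, 7), (0, 8), (1, 0), (2, 1), (2, 5), (2, 10), (3, 3), (4, 4), (4, 6), (4, 10), (5, 2), (6, 4), (6, 5), (8, 3), (9, 10), (10, 4)}.
Total count |C(F_11)_aff| = 16.


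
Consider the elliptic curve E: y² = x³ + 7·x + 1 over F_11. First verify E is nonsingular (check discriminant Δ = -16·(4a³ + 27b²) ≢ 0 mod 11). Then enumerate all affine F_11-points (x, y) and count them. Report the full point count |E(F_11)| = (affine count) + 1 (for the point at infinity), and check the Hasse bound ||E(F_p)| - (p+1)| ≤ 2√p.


Affine points = {(0, 1), (0, 10), (1, 3), (1, 8), (2, 1), (2, 10), (3, 4), (3, 7), (4, 4), (4, 7), (9, 1), (9, 10), (10, 2), (10, 9)}; affine count = 14; |E(F_11)| = 15.

Discriminant check: Δ ∝ 4a³ + 27b² = 4·7³ + 27·1² = 4·343 + 27·1 ≡ 2 (mod 11). Nonzero ⇒ E is nonsingular.
For each x ∈ F_11, compute rhs = x³ + 7·x + 1 mod 11, then count y ∈ F_11 with y² ≡ rhs.
  x = 0: rhs = 1, matching y values: 1, 10 (2 points).
  x = 1: rhs = 9, matching y values: 3, 8 (2 points).
  x = 2: rhs = 1, matching y values: 1, 10 (2 points).
  x = 3: rhs = 5, matching y values: 4, 7 (2 points).
  x = 4: rhs = 5, matching y values: 4, 7 (2 points).
  x = 5: rhs = 7, matching y values: none (0 points).
  x = 6: rhs = 6, matching y values: none (0 points).
  x = 7: rhs = 8, matching y values: none (0 points).
  x = 8: rhs = 8, matching y values: none (0 points).
  x = 9: rhs = 1, matching y values: 1, 10 (2 points).
  x = 10: rhs = 4, matching y values: 2, 9 (2 points).
Total affine count: 14.
Full point count |E(F_11)| = 14 + 1 = 15.
Hasse bound: |15 − (11+1)| = |3| = 3 ≤ 2√11 ≈ 6.6332 ✓.


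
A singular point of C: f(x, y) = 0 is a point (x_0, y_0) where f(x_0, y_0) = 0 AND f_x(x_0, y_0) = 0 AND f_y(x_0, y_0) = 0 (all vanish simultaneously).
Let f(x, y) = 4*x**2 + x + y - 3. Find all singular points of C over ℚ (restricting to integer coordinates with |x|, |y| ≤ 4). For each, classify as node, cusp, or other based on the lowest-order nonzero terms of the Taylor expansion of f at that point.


No singular points in the scanned grid; C is smooth there.

Compute partial derivatives:
  f_x = 8*x + 1.
  f_y = 1.
f_y = 1 is a nonzero constant, so f_y never vanishes: no point (x, y) can satisfy f = f_x = f_y = 0. In particular no (x, y) ∈ {−4, ..., 4}² is singular; the curve is smooth.


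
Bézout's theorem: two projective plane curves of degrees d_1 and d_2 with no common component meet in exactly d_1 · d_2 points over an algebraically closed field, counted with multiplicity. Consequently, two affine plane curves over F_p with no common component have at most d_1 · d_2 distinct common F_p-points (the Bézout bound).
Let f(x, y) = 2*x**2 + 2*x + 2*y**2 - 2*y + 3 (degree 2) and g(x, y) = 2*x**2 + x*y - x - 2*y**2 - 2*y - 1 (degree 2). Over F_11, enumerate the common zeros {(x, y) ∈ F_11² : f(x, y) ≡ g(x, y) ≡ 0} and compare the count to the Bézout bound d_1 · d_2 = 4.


Common zeros: {(8, 5), (9, 10)}; count = 2; Bézout bound = 4.

deg(f) = 2, deg(g) = 2, so Bézout bound = 4.
Scan x ∈ F_11. For each x, list the y ∈ F_11 with f(x, y) ≡ 0 and those with g(x, y) ≡ 0 (mod 11); the common zeros in that column are the intersection.
  x = 0: f ≡ 0 at y ∈ ∅; g ≡ 0 at y ∈ ∅; common: ∅.
  x = 1: f ≡ 0 at y ∈ {2, 10}; g ≡ 0 at y ∈ {0, 5}; common: ∅.
  x = 2: f ≡ 0 at y ∈ {5, 7}; g ≡ 0 at y ∈ ∅; common: ∅.
  x = 3: f ≡ 0 at y ∈ ∅; g ≡ 0 at y ∈ {7, 10}; common: ∅.
  x = 4: f ≡ 0 at y ∈ {3, 9}; g ≡ 0 at y ∈ {6}; common: ∅.
  x = 5: f ≡ 0 at y ∈ ∅; g ≡ 0 at y ∈ {0, 7}; common: ∅.
  x = 6: f ≡ 0 at y ∈ {3, 9}; g ≡ 0 at y ∈ ∅; common: ∅.
  x = 7: f ≡ 0 at y ∈ ∅; g ≡ 0 at y ∈ ∅; common: ∅.
  x = 8: f ≡ 0 at y ∈ {5, 7}; g ≡ 0 at y ∈ {5, 9}; common: {5}.
  x = 9: f ≡ 0 at y ∈ {2, 10}; g ≡ 0 at y ∈ {10}; common: {10}.
  x = 10: f ≡ 0 at y ∈ ∅; g ≡ 0 at y ∈ {6, 9}; common: ∅.
Collecting: common zeros = {(8, 5), (9, 10)}, so the count is 2.
Comparison with the Bézout bound: 2 ≤ 4 = deg(f)·deg(g), as expected for curves with no common component (the affine F_11-count falls short of the bound because intersections may lie at infinity, over extension fields, or carry multiplicity).


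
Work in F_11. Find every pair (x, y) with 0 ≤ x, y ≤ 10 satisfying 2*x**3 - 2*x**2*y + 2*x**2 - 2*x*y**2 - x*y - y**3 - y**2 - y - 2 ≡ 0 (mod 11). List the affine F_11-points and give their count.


Affine F_11-points: {(2, 0), (2, 6), (3, 7), (4, 4), (4, 10), (5, 9), (6, 3), (6, 8), (6, 9), (7, 1), (8, 9)}; count = 11.

For each of the 121 pairs (x, y) ∈ F_11², evaluate f(x, y) mod 11. Record the zeros.
  x = 0: [0↦9, 1↦6, 2↦6, 3↦3, 4↦2, 5↦8, 6↦4, 7↦6, 8↦8, 9↦4, 10↦10]  zeros at y ∈ ∅
  x = 1: [0↦2, 1↦5, 2↦7, 3↦2, 4↦6, 5↦2, 6↦6, 7↦1, 8↦3, 9↦6, 10↦4]  zeros at y ∈ ∅
  x = 2: [0↦0, 1↦5, 2↦5, 3↦5, 4↦10, 5↦3, 6↦0, 7↦6, 8↦4, 9↦10, 10↦7]  zeros at y ∈ {0, 6}
  x = 3: [0↦4, 1↦7, 2↦1, 3↦2, 4↦4, 5↦1, 6↦9, 7↦0, 8↦1, 9↦6, 10↦9]  zeros at y ∈ {7}
  x = 4: [0↦4, 1↦1, 2↦7, 3↦5, 4↦0, 5↦8, 6↦1, 7↦6, 8↦6, 9↦6, 10↦0]  zeros at y ∈ {4, 10}
  x = 5: [0↦1, 1↦10, 2↦2, 3↦4, 4↦10, 5↦3, 6↦10, 7↦3, 8↦9, 9↦0, 10↦3]  zeros at y ∈ {9}
  x = 6: [0↦7, 1↦2, 2↦9, 3↦0, 4↦2, 5↦9, 6↦4, 7↦3, 8↦0, 9↦0, 10↦8]  zeros at y ∈ {3, 8, 9}
  x = 7: [0↦1, 1↦0, 2↦7, 3↦5, 4↦10, 5↦5, 6↦6, 7↦7, 8↦2, 9↦7, 10↦5]  zeros at y ∈ {1}
  x = 8: [0↦6, 1↦5, 2↦8, 3↦9, 4↦2, 5↦3, 6↦6, 7↦5, 8↦5, 9↦0, 10↦6]  zeros at y ∈ {9}
  x = 9: [0↦1, 1↦7, 2↦2, 3↦2, 4↦1, 5↦4, 6↦5, 7↦9, 8↦10, 9↦2, 10↦1]  zeros at y ∈ ∅
  x = 10: [0↦9, 1↦7, 2↦1, 3↦7, 4↦8, 5↦9, 6↦4, 7↦9, 8↦7, 9↦3, 10↦2]  zeros at y ∈ ∅
Collecting zeros: affine points = {(2, 0), (2, 6), (3, 7), (4, 4), (4, 10), (5, 9), (6, 3), (6, 8), (6, 9), (7, 1), (8, 9)}.
Total count |C(F_11)_aff| = 11.


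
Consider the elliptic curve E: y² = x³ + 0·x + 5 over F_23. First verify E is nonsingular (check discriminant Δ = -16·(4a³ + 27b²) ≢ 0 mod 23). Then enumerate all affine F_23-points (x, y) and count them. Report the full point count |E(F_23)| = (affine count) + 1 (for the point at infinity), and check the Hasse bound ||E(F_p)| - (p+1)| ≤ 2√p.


Affine points = {(1, 11), (1, 12), (2, 6), (2, 17), (3, 3), (3, 20), (4, 0), (7, 7), (7, 16), (10, 4), (10, 19), (11, 5), (11, 18), (12, 10), (12, 13), (14, 9), (14, 14), (18, 8), (18, 15), (20, 1), (20, 22), (22, 2), (22, 21)}; affine count = 23; |E(F_23)| = 24.

Discriminant check: Δ ∝ 4a³ + 27b² = 4·0³ + 27·5² = 4·0 + 27·25 ≡ 8 (mod 23). Nonzero ⇒ E is nonsingular.
For each x ∈ F_23, compute rhs = x³ + 0·x + 5 mod 23, then count y ∈ F_23 with y² ≡ rhs.
  x = 0: rhs = 5, matching y values: none (0 points).
  x = 1: rhs = 6, matching y values: 11, 12 (2 points).
  x = 2: rhs = 13, matching y values: 6, 17 (2 points).
  x = 3: rhs = 9, matching y values: 3, 20 (2 points).
  x = 4: rhs = 0, matching y values: 0 (1 points).
  x = 5: rhs = 15, matching y values: none (0 points).
  x = 6: rhs = 14, matching y values: none (0 points).
  x = 7: rhs = 3, matching y values: 7, 16 (2 points).
  x = 8: rhs = 11, matching y values: none (0 points).
  x = 9: rhs = 21, matching y values: none (0 points).
  x = 10: rhs = 16, matching y values: 4, 19 (2 points).
  x = 11: rhs = 2, matching y values: 5, 18 (2 points).
  x = 12: rhs = 8, matching y values: 10, 13 (2 points).
  x = 13: rhs = 17, matching y values: none (0 points).
  x = 14: rhs = 12, matching y values: 9, 14 (2 points).
  x = 15: rhs = 22, matching y values: none (0 points).
  x = 16: rhs = 7, matching y values: none (0 points).
  x = 17: rhs = 19, matching y values: none (0 points).
  x = 18: rhs = 18, matching y values: 8, 15 (2 points).
  x = 19: rhs = 10, matching y values: none (0 points).
  x = 20: rhs = 1, matching y values: 1, 22 (2 points).
  x = 21: rhs = 20, matching y values: none (0 points).
  x = 22: rhs = 4, matching y values: 2, 21 (2 points).
Total affine count: 23.
Full point count |E(F_23)| = 23 + 1 = 24.
Hasse bound: |24 − (23+1)| = |0| = 0 ≤ 2√23 ≈ 9.5917 ✓.


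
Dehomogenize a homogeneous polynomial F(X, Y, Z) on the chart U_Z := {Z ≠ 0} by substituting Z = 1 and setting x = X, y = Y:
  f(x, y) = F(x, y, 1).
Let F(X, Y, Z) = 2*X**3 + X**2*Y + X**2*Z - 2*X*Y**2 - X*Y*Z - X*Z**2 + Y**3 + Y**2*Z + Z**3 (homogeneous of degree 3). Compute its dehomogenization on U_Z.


f(x, y) = 2*x**3 + x**2*y + x**2 - 2*x*y**2 - x*y - x + y**3 + y**2 + 1

On U_Z we set Z = 1. Each monomial c·X^i·Y^j·Z^k in F becomes c·x^i·y^j·1^k = c·x^i·y^j.
Substituting Z = 1: F(X, Y, 1) = 2*x**3 + x**2*y + x**2 - 2*x*y**2 - x*y - x + y**3 + y**2 + 1.
Note: deg(f) ≤ deg(F) = 3; strict inequality happens when F is divisible by Z (lost terms).


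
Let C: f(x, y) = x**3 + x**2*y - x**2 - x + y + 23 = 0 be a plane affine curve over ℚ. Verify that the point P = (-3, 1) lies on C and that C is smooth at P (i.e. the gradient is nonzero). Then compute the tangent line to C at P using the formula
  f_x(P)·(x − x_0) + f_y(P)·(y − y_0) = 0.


Tangent line at P: 26*x + 10*y + 68 = 0.

Step 1: f(-3, 1) = 0, so P lies on C.
Step 2: partial derivatives
  f_x(x, y) = 3*x**2 + 2*x*y - 2*x - 1, f_y(x, y) = x**2 + 1.
  f_x(P) = 26, f_y(P) = 10 (gradient nonzero, so P is smooth).
Step 3: tangent line at P: 26·(x − -3) + 10·(y − 1) = 0.
Expanding: 26*x + 10*y + 68 = 0.


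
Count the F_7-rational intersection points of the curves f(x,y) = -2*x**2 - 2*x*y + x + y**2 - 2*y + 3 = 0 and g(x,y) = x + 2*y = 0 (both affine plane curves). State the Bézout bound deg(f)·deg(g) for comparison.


Common zeros: ∅; count = 0; Bézout bound = 2.

deg(f) = 2, deg(g) = 1, so Bézout bound = 2.
Scan x ∈ F_7. For each x, list the y ∈ F_7 with f(x, y) ≡ 0 and those with g(x, y) ≡ 0 (mod 7); the common zeros in that column are the intersection.
  x = 0: f ≡ 0 at y ∈ ∅; g ≡ 0 at y ∈ {0}; common: ∅.
  x = 1: f ≡ 0 at y ∈ {5, 6}; g ≡ 0 at y ∈ {3}; common: ∅.
  x = 2: f ≡ 0 at y ∈ ∅; g ≡ 0 at y ∈ {6}; common: ∅.
  x = 3: f ≡ 0 at y ∈ {4}; g ≡ 0 at y ∈ {2}; common: ∅.
  x = 4: f ≡ 0 at y ∈ {4, 6}; g ≡ 0 at y ∈ {5}; common: ∅.
  x = 5: f ≡ 0 at y ∈ {0, 5}; g ≡ 0 at y ∈ {1}; common: ∅.
  x = 6: f ≡ 0 at y ∈ {0}; g ≡ 0 at y ∈ {4}; common: ∅.
Collecting: common zeros = ∅, so the count is 0.
Comparison with the Bézout bound: 0 ≤ 2 = deg(f)·deg(g), as expected for curves with no common component (the affine F_7-count falls short of the bound because intersections may lie at infinity, over extension fields, or carry multiplicity).


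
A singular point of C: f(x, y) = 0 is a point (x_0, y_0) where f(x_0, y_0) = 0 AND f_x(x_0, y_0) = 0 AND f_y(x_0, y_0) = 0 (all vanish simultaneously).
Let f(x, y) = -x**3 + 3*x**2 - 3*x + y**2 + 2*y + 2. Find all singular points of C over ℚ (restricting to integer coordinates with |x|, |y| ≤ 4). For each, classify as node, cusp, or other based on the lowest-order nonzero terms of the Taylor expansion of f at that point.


Singular points: {(1, -1)}; classification: cusp.

Compute partial derivatives:
  f_x = -3*x**2 + 6*x - 3.
  f_y = 2*y + 2.
Scan x_0 ∈ {−4, ..., 4}. For each x_0, f_y(x_0, y) is a polynomial in y; find its integer roots y ∈ {−4, ..., 4}, then test f_x and f at those candidates.
  x = -4: f_y(-4, y) = 2*y + 2; vanishes at y ∈ {-1}. (-4, -1): f_x = -75 ≠ 0.
  x = -3: f_y(-3, y) = 2*y + 2; vanishes at y ∈ {-1}. (-3, -1): f_x = -48 ≠ 0.
  x = -2: f_y(-2, y) = 2*y + 2; vanishes at y ∈ {-1}. (-2, -1): f_x = -27 ≠ 0.
  x = -1: f_y(-1, y) = 2*y + 2; vanishes at y ∈ {-1}. (-1, -1): f_x = -12 ≠ 0.
  x = 0: f_y(0, y) = 2*y + 2; vanishes at y ∈ {-1}. (0, -1): f_x = -3 ≠ 0.
  x = 1: f_y(1, y) = 2*y + 2; vanishes at y ∈ {-1}. (1, -1): f_x = 0, f = 0 — SINGULAR.
  x = 2: f_y(2, y) = 2*y + 2; vanishes at y ∈ {-1}. (2, -1): f_x = -3 ≠ 0.
  x = 3: f_y(3, y) = 2*y + 2; vanishes at y ∈ {-1}. (3, -1): f_x = -12 ≠ 0.
  x = 4: f_y(4, y) = 2*y + 2; vanishes at y ∈ {-1}. (4, -1): f_x = -27 ≠ 0.
Only singular point on the grid: (1, -1).
Classify: substitute x = 1 + u, y = -1 + v and expand: f = -u**3 + v**2.
No constant or linear terms (consistent with a singular point). Quadratic part: v**2. Cubic part: -u**3.
The quadratic part v**2 is a perfect square, so there is a single (double) tangent line v = 0, i.e. y = -1. Restricting the cubic part to that line (v = 0) leaves -u**3 ≠ 0, so f is not divisible by v and the branch is v² ≈ u**3 to lowest order — this is a cusp.
Classification: cusp.


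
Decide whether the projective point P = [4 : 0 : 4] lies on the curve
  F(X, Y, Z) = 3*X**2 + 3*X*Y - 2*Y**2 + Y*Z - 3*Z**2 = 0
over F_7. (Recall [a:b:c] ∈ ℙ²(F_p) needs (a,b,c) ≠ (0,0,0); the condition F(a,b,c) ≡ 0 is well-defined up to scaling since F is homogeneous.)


F(4,0,4) ≡ 0 (mod 7); P is on the curve.

Evaluate F(4, 0, 4) term-by-term (mod 7).
  3*X**2 ↦ 3·16·1·1 = 48
  3*X*Y ↦ 3·4·0·1 = 0
  -2*Y**2 ↦ -2·1·0·1 = 0
  Y*Z ↦ 1·1·0·4 = 0
  -3*Z**2 ↦ -3·1·1·16 = -48
Sum: F(4, 0, 4) = (48) + (0) + (0) + (0) + (-48) = 0.
Reducing mod 7: 0 ≡ 0 (mod 7).
Since F(a, b, c) ≡ 0 (mod 7), P lies on the curve.


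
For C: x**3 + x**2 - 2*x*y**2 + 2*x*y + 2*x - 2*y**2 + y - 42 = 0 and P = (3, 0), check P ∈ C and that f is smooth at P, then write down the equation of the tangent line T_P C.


Tangent line at P: 35*x + 7*y - 105 = 0.

Step 1: f(3, 0) = 0, so P lies on C.
Step 2: partial derivatives
  f_x(x, y) = 3*x**2 + 2*x - 2*y**2 + 2*y + 2, f_y(x, y) = -4*x*y + 2*x - 4*y + 1.
  f_x(P) = 35, f_y(P) = 7 (gradient nonzero, so P is smooth).
Step 3: tangent line at P: 35·(x − 3) + 7·(y − 0) = 0.
Expanding: 35*x + 7*y - 105 = 0.


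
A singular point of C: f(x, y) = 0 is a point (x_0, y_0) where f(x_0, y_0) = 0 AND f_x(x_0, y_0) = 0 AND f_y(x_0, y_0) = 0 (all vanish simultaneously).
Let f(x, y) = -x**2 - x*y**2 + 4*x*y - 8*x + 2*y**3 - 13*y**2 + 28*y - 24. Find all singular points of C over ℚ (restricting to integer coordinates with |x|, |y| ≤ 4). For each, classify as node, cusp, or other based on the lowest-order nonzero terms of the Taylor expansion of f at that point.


Singular points: {(-2, 2)}; classification: node.

Compute partial derivatives:
  f_x = -2*x - y**2 + 4*y - 8.
  f_y = -2*x*y + 4*x + 6*y**2 - 26*y + 28.
Scan x_0 ∈ {−4, ..., 4}. For each x_0, f_y(x_0, y) is a polynomial in y; find its integer roots y ∈ {−4, ..., 4}, then test f_x and f at those candidates.
  x = -4: f_y(-4, y) = 6*y**2 - 18*y + 12; vanishes at y ∈ {1, 2}. (-4, 1): f_x = 3 ≠ 0; (-4, 2): f_x = 4 ≠ 0.
  x = -3: f_y(-3, y) = 6*y**2 - 20*y + 16; vanishes at y ∈ {2}. (-3, 2): f_x = 2 ≠ 0.
  x = -2: f_y(-2, y) = 6*y**2 - 22*y + 20; vanishes at y ∈ {2}. (-2, 2): f_x = 0, f = 0 — SINGULAR.
  x = -1: f_y(-1, y) = 6*y**2 - 24*y + 24; vanishes at y ∈ {2}. (-1, 2): f_x = -2 ≠ 0.
  x = 0: f_y(0, y) = 6*y**2 - 26*y + 28; vanishes at y ∈ {2}. (0, 2): f_x = -4 ≠ 0.
  x = 1: f_y(1, y) = 6*y**2 - 28*y + 32; vanishes at y ∈ {2}. (1, 2): f_x = -6 ≠ 0.
  x = 2: f_y(2, y) = 6*y**2 - 30*y + 36; vanishes at y ∈ {2, 3}. (2, 2): f_x = -8 ≠ 0; (2, 3): f_x = -9 ≠ 0.
  x = 3: f_y(3, y) = 6*y**2 - 32*y + 40; vanishes at y ∈ {2}. (3, 2): f_x = -10 ≠ 0.
  x = 4: f_y(4, y) = 6*y**2 - 34*y + 44; vanishes at y ∈ {2}. (4, 2): f_x = -12 ≠ 0.
Only singular point on the grid: (-2, 2).
Classify: substitute x = -2 + u, y = 2 + v and expand: f = -u**2 - u*v**2 + 2*v**3 + v**2.
No constant or linear terms (consistent with a singular point). Quadratic part: -u**2 + v**2. Cubic part: -u*v**2 + 2*v**3.
The quadratic part v**2 - u**2 = (v − u)(v + u) splits into two distinct linear factors, so there are two distinct tangent lines y − 2 = ±(x − -2) — this is a node (ordinary double point).
Classification: node.


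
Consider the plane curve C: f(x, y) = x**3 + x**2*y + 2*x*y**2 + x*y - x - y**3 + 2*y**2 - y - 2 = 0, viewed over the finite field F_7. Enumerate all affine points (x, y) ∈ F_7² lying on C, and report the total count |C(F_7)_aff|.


Affine F_7-points: {(0, 3), (2, 1), (2, 4), (6, 4), (6, 6)}; count = 5.

For each of the 49 pairs (x, y) ∈ F_7², evaluate f(x, y) mod 7. Record the zeros.
  x = 0: [0↦5, 1↦5, 2↦3, 3↦0, 4↦4, 5↦2, 6↦2]  zeros at y ∈ {3}
  x = 1: [0↦5, 1↦2, 2↦1, 3↦3, 4↦2, 5↦6, 6↦2]  zeros at y ∈ ∅
  x = 2: [0↦4, 1↦0, 2↦2, 3↦4, 4↦0, 5↦5, 6↦6]  zeros at y ∈ {1, 4}
  x = 3: [0↦1, 1↦5, 2↦5, 3↦2, 4↦4, 5↦5, 6↦6]  zeros at y ∈ ∅
  x = 4: [0↦2, 1↦2, 2↦2, 3↦3, 4↦6, 5↦5, 6↦1]  zeros at y ∈ ∅
  x = 5: [0↦6, 1↦4, 2↦6, 3↦6, 4↦5, 5↦4, 6↦4]  zeros at y ∈ ∅
  x = 6: [0↦5, 1↦3, 2↦2, 3↦3, 4↦0, 5↦1, 6↦0]  zeros at y ∈ {4, 6}
Collecting zeros: affine points = {(0, 3), (2, 1), (2, 4), (6, 4), (6, 6)}.
Total count |C(F_7)_aff| = 5.


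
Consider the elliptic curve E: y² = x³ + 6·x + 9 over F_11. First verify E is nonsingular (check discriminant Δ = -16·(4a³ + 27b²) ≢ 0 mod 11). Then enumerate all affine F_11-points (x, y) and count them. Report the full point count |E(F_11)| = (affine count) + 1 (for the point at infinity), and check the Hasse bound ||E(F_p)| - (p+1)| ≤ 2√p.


Affine points = {(0, 3), (0, 8), (1, 4), (1, 7), (4, 3), (4, 8), (7, 3), (7, 8), (9, 0)}; affine count = 9; |E(F_11)| = 10.

Discriminant check: Δ ∝ 4a³ + 27b² = 4·6³ + 27·9² = 4·216 + 27·81 ≡ 4 (mod 11). Nonzero ⇒ E is nonsingular.
For each x ∈ F_11, compute rhs = x³ + 6·x + 9 mod 11, then count y ∈ F_11 with y² ≡ rhs.
  x = 0: rhs = 9, matching y values: 3, 8 (2 points).
  x = 1: rhs = 5, matching y values: 4, 7 (2 points).
  x = 2: rhs = 7, matching y values: none (0 points).
  x = 3: rhs = 10, matching y values: none (0 points).
  x = 4: rhs = 9, matching y values: 3, 8 (2 points).
  x = 5: rhs = 10, matching y values: none (0 points).
  x = 6: rhs = 8, matching y values: none (0 points).
  x = 7: rhs = 9, matching y values: 3, 8 (2 points).
  x = 8: rhs = 8, matching y values: none (0 points).
  x = 9: rhs = 0, matching y values: 0 (1 points).
  x = 10: rhs = 2, matching y values: none (0 points).
Total affine count: 9.
Full point count |E(F_11)| = 9 + 1 = 10.
Hasse bound: |10 − (11+1)| = |-2| = 2 ≤ 2√11 ≈ 6.6332 ✓.


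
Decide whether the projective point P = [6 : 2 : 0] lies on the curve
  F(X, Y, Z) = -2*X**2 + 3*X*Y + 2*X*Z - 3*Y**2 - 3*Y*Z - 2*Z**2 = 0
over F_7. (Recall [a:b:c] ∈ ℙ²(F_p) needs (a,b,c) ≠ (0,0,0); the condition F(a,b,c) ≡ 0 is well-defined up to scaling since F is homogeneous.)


F(6,2,0) ≡ 1 (mod 7); P is NOT on the curve.

Evaluate F(6, 2, 0) term-by-term (mod 7).
  -2*X**2 ↦ -2·36·1·1 = -72
  3*X*Y ↦ 3·6·2·1 = 36
  2*X*Z ↦ 2·6·1·0 = 0
  -3*Y**2 ↦ -3·1·4·1 = -12
  -3*Y*Z ↦ -3·1·2·0 = 0
  -2*Z**2 ↦ -2·1·1·0 = 0
Sum: F(6, 2, 0) = (-72) + (36) + (0) + (-12) + (0) + (0) = -48.
Reducing mod 7: -48 ≡ 1 (mod 7).
Since F(a, b, c) ≡ 1 ≠ 0 (mod 7), P does NOT lie on the curve.


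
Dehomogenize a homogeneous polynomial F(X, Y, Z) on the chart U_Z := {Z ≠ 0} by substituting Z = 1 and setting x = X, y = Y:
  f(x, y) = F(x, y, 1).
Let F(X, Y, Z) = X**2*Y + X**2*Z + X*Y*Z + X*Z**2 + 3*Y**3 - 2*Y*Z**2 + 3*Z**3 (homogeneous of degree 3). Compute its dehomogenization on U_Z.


f(x, y) = x**2*y + x**2 + x*y + x + 3*y**3 - 2*y + 3

On U_Z we set Z = 1. Each monomial c·X^i·Y^j·Z^k in F becomes c·x^i·y^j·1^k = c·x^i·y^j.
Substituting Z = 1: F(X, Y, 1) = x**2*y + x**2 + x*y + x + 3*y**3 - 2*y + 3.
Note: deg(f) ≤ deg(F) = 3; strict inequality happens when F is divisible by Z (lost terms).


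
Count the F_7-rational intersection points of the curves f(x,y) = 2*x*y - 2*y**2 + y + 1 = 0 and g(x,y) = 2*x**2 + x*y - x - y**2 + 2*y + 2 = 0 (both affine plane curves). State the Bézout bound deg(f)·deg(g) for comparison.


Common zeros: {(6, 4)}; count = 1; Bézout bound = 4.

deg(f) = 2, deg(g) = 2, so Bézout bound = 4.
Scan x ∈ F_7. For each x, list the y ∈ F_7 with f(x, y) ≡ 0 and those with g(x, y) ≡ 0 (mod 7); the common zeros in that column are the intersection.
  x = 0: f ≡ 0 at y ∈ {1, 3}; g ≡ 0 at y ∈ ∅; common: ∅.
  x = 1: f ≡ 0 at y ∈ ∅; g ≡ 0 at y ∈ {5}; common: ∅.
  x = 2: f ≡ 0 at y ∈ ∅; g ≡ 0 at y ∈ ∅; common: ∅.
  x = 3: f ≡ 0 at y ∈ {2, 5}; g ≡ 0 at y ∈ {1, 4}; common: ∅.
  x = 4: f ≡ 0 at y ∈ ∅; g ≡ 0 at y ∈ {1, 5}; common: ∅.
  x = 5: f ≡ 0 at y ∈ ∅; g ≡ 0 at y ∈ ∅; common: ∅.
  x = 6: f ≡ 0 at y ∈ {4, 6}; g ≡ 0 at y ∈ {4}; common: {4}.
Collecting: common zeros = {(6, 4)}, so the count is 1.
Comparison with the Bézout bound: 1 ≤ 4 = deg(f)·deg(g), as expected for curves with no common component (the affine F_7-count falls short of the bound because intersections may lie at infinity, over extension fields, or carry multiplicity).


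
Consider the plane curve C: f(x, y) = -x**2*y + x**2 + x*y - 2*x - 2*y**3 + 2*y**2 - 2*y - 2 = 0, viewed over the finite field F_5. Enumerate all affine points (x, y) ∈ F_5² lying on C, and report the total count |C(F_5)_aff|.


Affine F_5-points: {(1, 1), (1, 2), (1, 3), (2, 3), (4, 2)}; count = 5.

For each of the 25 pairs (x, y) ∈ F_5², evaluate f(x, y) mod 5. Record the zeros.
  x = 0: [0↦3, 1↦1, 2↦1, 3↦1, 4↦4]  zeros at y ∈ ∅
  x = 1: [0↦2, 1↦0, 2↦0, 3↦0, 4↦3]  zeros at y ∈ {1, 2, 3}
  x = 2: [0↦3, 1↦4, 2↦2, 3↦0, 4↦1]  zeros at y ∈ {3}
  x = 3: [0↦1, 1↦3, 2↦2, 3↦1, 4↦3]  zeros at y ∈ ∅
  x = 4: [0↦1, 1↦2, 2↦0, 3↦3, 4↦4]  zeros at y ∈ {2}
Collecting zeros: affine points = {(1, 1), (1, 2), (1, 3), (2, 3), (4, 2)}.
Total count |C(F_5)_aff| = 5.


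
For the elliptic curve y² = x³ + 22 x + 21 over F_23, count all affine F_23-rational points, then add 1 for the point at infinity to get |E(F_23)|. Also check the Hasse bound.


Affine points = {(2, 2), (2, 21), (4, 9), (4, 14), (5, 7), (5, 16), (6, 1), (6, 22), (7, 9), (7, 14), (12, 9), (12, 14), (15, 0), (17, 8), (17, 15), (18, 4), (18, 19)}; affine count = 17; |E(F_23)| = 18.

Discriminant check: Δ ∝ 4a³ + 27b² = 4·22³ + 27·21² = 4·10648 + 27·441 ≡ 12 (mod 23). Nonzero ⇒ E is nonsingular.
For each x ∈ F_23, compute rhs = x³ + 22·x + 21 mod 23, then count y ∈ F_23 with y² ≡ rhs.
  x = 0: rhs = 21, matching y values: none (0 points).
  x = 1: rhs = 21, matching y values: none (0 points).
  x = 2: rhs = 4, matching y values: 2, 21 (2 points).
  x = 3: rhs = 22, matching y values: none (0 points).
  x = 4: rhs = 12, matching y values: 9, 14 (2 points).
  x = 5: rhs = 3, matching y values: 7, 16 (2 points).
  x = 6: rhs = 1, matching y values: 1, 22 (2 points).
  x = 7: rhs = 12, matching y values: 9, 14 (2 points).
  x = 8: rhs = 19, matching y values: none (0 points).
  x = 9: rhs = 5, matching y values: none (0 points).
  x = 10: rhs = 22, matching y values: none (0 points).
  x = 11: rhs = 7, matching y values: none (0 points).
  x = 12: rhs = 12, matching y values: 9, 14 (2 points).
  x = 13: rhs = 20, matching y values: none (0 points).
  x = 14: rhs = 14, matching y values: none (0 points).
  x = 15: rhs = 0, matching y values: 0 (1 points).
  x = 16: rhs = 7, matching y values: none (0 points).
  x = 17: rhs = 18, matching y values: 8, 15 (2 points).
  x = 18: rhs = 16, matching y values: 4, 19 (2 points).
  x = 19: rhs = 7, matching y values: none (0 points).
  x = 20: rhs = 20, matching y values: none (0 points).
  x = 21: rhs = 15, matching y values: none (0 points).
  x = 22: rhs = 21, matching y values: none (0 points).
Total affine count: 17.
Full point count |E(F_23)| = 17 + 1 = 18.
Hasse bound: |18 − (23+1)| = |-6| = 6 ≤ 2√23 ≈ 9.5917 ✓.


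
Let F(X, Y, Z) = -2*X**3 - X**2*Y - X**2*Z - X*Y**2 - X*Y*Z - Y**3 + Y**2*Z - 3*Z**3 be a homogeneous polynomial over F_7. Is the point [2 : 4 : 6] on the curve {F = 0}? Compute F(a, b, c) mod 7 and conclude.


F(2,4,6) ≡ 4 (mod 7); P is NOT on the curve.

Evaluate F(2, 4, 6) term-by-term (mod 7).
  -2*X**3 ↦ -2·8·1·1 = -16
  -X**2*Y ↦ -1·4·4·1 = -16
  -X**2*Z ↦ -1·4·1·6 = -24
  -X*Y**2 ↦ -1·2·16·1 = -32
  -X*Y*Z ↦ -1·2·4·6 = -48
  -Y**3 ↦ -1·1·64·1 = -64
  Y**2*Z ↦ 1·1·16·6 = 96
  -3*Z**3 ↦ -3·1·1·216 = -648
Sum: F(2, 4, 6) = (-16) + (-16) + (-24) + (-32) + (-48) + (-64) + (96) + (-648) = -752.
Reducing mod 7: -752 ≡ 4 (mod 7).
Since F(a, b, c) ≡ 4 ≠ 0 (mod 7), P does NOT lie on the curve.


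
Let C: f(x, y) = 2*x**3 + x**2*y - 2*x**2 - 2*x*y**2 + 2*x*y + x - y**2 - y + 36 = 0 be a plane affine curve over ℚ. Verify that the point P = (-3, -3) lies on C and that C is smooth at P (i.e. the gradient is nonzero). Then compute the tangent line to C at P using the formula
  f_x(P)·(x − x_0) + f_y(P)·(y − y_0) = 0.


Tangent line at P: 61*x - 28*y + 99 = 0.

Step 1: f(-3, -3) = 0, so P lies on C.
Step 2: partial derivatives
  f_x(x, y) = 6*x**2 + 2*x*y - 4*x - 2*y**2 + 2*y + 1, f_y(x, y) = x**2 - 4*x*y + 2*x - 2*y - 1.
  f_x(P) = 61, f_y(P) = -28 (gradient nonzero, so P is smooth).
Step 3: tangent line at P: 61·(x − -3) + -28·(y − -3) = 0.
Expanding: 61*x - 28*y + 99 = 0.


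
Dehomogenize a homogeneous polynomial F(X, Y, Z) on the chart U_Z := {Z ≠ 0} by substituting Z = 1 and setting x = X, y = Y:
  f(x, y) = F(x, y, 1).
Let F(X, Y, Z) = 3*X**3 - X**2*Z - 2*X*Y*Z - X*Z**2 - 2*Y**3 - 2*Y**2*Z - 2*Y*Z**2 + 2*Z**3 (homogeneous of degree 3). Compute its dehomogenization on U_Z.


f(x, y) = 3*x**3 - x**2 - 2*x*y - x - 2*y**3 - 2*y**2 - 2*y + 2

On U_Z we set Z = 1. Each monomial c·X^i·Y^j·Z^k in F becomes c·x^i·y^j·1^k = c·x^i·y^j.
Substituting Z = 1: F(X, Y, 1) = 3*x**3 - x**2 - 2*x*y - x - 2*y**3 - 2*y**2 - 2*y + 2.
Note: deg(f) ≤ deg(F) = 3; strict inequality happens when F is divisible by Z (lost terms).


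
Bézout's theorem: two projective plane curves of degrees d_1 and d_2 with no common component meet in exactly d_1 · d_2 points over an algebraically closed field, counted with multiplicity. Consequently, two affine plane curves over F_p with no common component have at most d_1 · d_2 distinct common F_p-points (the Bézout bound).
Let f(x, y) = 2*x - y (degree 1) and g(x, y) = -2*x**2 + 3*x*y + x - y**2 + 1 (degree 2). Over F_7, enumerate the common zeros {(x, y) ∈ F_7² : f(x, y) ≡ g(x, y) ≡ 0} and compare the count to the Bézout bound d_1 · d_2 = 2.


Common zeros: {(6, 5)}; count = 1; Bézout bound = 2.

deg(f) = 1, deg(g) = 2, so Bézout bound = 2.
Scan x ∈ F_7. For each x, list the y ∈ F_7 with f(x, y) ≡ 0 and those with g(x, y) ≡ 0 (mod 7); the common zeros in that column are the intersection.
  x = 0: f ≡ 0 at y ∈ {0}; g ≡ 0 at y ∈ {1, 6}; common: ∅.
  x = 1: f ≡ 0 at y ∈ {2}; g ≡ 0 at y ∈ {0, 3}; common: ∅.
  x = 2: f ≡ 0 at y ∈ {4}; g ≡ 0 at y ∈ {1, 5}; common: ∅.
  x = 3: f ≡ 0 at y ∈ {6}; g ≡ 0 at y ∈ {0, 2}; common: ∅.
  x = 4: f ≡ 0 at y ∈ {1}; g ≡ 0 at y ∈ {2, 3}; common: ∅.
  x = 5: f ≡ 0 at y ∈ {3}; g ≡ 0 at y ∈ {4}; common: ∅.
  x = 6: f ≡ 0 at y ∈ {5}; g ≡ 0 at y ∈ {5, 6}; common: {5}.
Collecting: common zeros = {(6, 5)}, so the count is 1.
Comparison with the Bézout bound: 1 ≤ 2 = deg(f)·deg(g), as expected for curves with no common component (the affine F_7-count falls short of the bound because intersections may lie at infinity, over extension fields, or carry multiplicity).


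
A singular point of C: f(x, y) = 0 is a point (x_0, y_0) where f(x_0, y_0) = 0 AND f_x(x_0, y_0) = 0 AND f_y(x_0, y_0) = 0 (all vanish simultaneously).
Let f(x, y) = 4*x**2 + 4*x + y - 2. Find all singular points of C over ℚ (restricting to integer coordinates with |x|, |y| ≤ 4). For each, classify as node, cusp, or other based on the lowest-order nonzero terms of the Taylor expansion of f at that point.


No singular points in the scanned grid; C is smooth there.

Compute partial derivatives:
  f_x = 8*x + 4.
  f_y = 1.
f_y = 1 is a nonzero constant, so f_y never vanishes: no point (x, y) can satisfy f = f_x = f_y = 0. In particular no (x, y) ∈ {−4, ..., 4}² is singular; the curve is smooth.


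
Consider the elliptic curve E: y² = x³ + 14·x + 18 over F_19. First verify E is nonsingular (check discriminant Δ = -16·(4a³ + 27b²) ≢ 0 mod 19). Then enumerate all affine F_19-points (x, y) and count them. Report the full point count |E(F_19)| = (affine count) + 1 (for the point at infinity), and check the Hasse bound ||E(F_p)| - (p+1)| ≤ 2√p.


Affine points = {(2, 4), (2, 15), (3, 7), (3, 12), (4, 9), (4, 10), (5, 2), (5, 17), (16, 5), (16, 14), (17, 1), (17, 18)}; affine count = 12; |E(F_19)| = 13.

Discriminant check: Δ ∝ 4a³ + 27b² = 4·14³ + 27·18² = 4·2744 + 27·324 ≡ 2 (mod 19). Nonzero ⇒ E is nonsingular.
For each x ∈ F_19, compute rhs = x³ + 14·x + 18 mod 19, then count y ∈ F_19 with y² ≡ rhs.
  x = 0: rhs = 18, matching y values: none (0 points).
  x = 1: rhs = 14, matching y values: none (0 points).
  x = 2: rhs = 16, matching y values: 4, 15 (2 points).
  x = 3: rhs = 11, matching y values: 7, 12 (2 points).
  x = 4: rhs = 5, matching y values: 9, 10 (2 points).
  x = 5: rhs = 4, matching y values: 2, 17 (2 points).
  x = 6: rhs = 14, matching y values: none (0 points).
  x = 7: rhs = 3, matching y values: none (0 points).
  x = 8: rhs = 15, matching y values: none (0 points).
  x = 9: rhs = 18, matching y values: none (0 points).
  x = 10: rhs = 18, matching y values: none (0 points).
  x = 11: rhs = 2, matching y values: none (0 points).
  x = 12: rhs = 14, matching y values: none (0 points).
  x = 13: rhs = 3, matching y values: none (0 points).
  x = 14: rhs = 13, matching y values: none (0 points).
  x = 15: rhs = 12, matching y values: none (0 points).
  x = 16: rhs = 6, matching y values: 5, 14 (2 points).
  x = 17: rhs = 1, matching y values: 1, 18 (2 points).
  x = 18: rhs = 3, matching y values: none (0 points).
Total affine count: 12.
Full point count |E(F_19)| = 12 + 1 = 13.
Hasse bound: |13 − (19+1)| = |-7| = 7 ≤ 2√19 ≈ 8.7178 ✓.


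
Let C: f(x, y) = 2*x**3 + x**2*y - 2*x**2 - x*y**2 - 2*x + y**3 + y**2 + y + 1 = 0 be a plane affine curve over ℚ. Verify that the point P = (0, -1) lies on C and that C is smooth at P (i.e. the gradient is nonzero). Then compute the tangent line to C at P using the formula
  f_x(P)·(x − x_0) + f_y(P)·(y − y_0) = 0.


Tangent line at P: -3*x + 2*y + 2 = 0.

Step 1: f(0, -1) = 0, so P lies on C.
Step 2: partial derivatives
  f_x(x, y) = 6*x**2 + 2*x*y - 4*x - y**2 - 2, f_y(x, y) = x**2 - 2*x*y + 3*y**2 + 2*y + 1.
  f_x(P) = -3, f_y(P) = 2 (gradient nonzero, so P is smooth).
Step 3: tangent line at P: -3·(x − 0) + 2·(y − -1) = 0.
Expanding: -3*x + 2*y + 2 = 0.
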